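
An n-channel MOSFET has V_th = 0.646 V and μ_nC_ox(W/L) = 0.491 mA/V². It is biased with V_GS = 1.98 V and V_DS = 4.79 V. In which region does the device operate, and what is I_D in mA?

V_ov = V_GS − V_th = 1.98 − 0.646 = 1.33 V.
Since V_DS = 4.79 V ≥ V_ov = 1.33 V, the device is in saturation.
I_D = ½ k_n V_ov² = 0.5 × 0.491 × 1.33² = 0.437 mA.

Saturation; I_D = 0.437 mA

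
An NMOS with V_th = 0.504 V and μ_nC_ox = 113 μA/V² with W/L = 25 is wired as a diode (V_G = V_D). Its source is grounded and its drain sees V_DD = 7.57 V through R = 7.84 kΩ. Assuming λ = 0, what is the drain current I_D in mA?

With gate tied to drain, V_GS = V_DS ≥ V_GS − V_th, so the device is in saturation.
k_n = μ_nC_ox · (W/L) = 2.825 mA/V².
KCL at the drain: ½ k_n (V_GS − V_th)² = (V_DD − V_GS)/R.
Let x = V_GS − 0.504. Then 11.1 x² + x − 7.066 = 0, giving x = 0.755 V (positive root), so V_GS = 1.26 V.
I_D = (V_DD − V_GS)/R = (7.57 − 1.26) / 7.84 = 0.805 mA.

I_D = 0.805 mA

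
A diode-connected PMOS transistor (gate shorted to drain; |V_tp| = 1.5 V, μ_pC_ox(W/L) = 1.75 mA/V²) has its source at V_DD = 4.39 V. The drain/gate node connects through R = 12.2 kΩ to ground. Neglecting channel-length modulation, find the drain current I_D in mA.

I_D = 0.198 mA

With gate tied to drain, V_SG = V_SD ≥ V_SG − |V_tp|, so the device is in saturation.
KCL at the drain: ½ k_p (V_SG − |V_tp|)² = (V_DD − V_SG)/R.
Let x = V_SG − 1.5. Then 10.7 x² + x − 2.89 = 0, giving x = 0.476 V (positive root), so V_SG = 1.98 V.
I_D = (V_DD − V_SG)/R = (4.39 − 1.98) / 12.2 = 0.198 mA.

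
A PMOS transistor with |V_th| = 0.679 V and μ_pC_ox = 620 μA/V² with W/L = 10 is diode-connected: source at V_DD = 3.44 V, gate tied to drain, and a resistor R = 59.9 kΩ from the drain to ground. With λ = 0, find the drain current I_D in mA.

With gate tied to drain, V_SG = V_SD ≥ V_SG − |V_th|, so the device is in saturation.
k_p = μ_pC_ox · (W/L) = 6.2 mA/V².
KCL at the drain: ½ k_p (V_SG − |V_th|)² = (V_DD − V_SG)/R.
Let x = V_SG − 0.679. Then 186 x² + x − 2.761 = 0, giving x = 0.119 V (positive root), so V_SG = 0.798 V.
I_D = (V_DD − V_SG)/R = (3.44 − 0.798) / 59.9 = 0.0441 mA.

I_D = 0.0441 mA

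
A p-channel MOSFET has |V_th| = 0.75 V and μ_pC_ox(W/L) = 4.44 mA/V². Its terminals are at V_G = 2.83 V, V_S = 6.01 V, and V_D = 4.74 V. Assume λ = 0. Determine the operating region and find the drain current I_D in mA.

Triode; I_D = 10.1 mA

V_SG = V_S − V_G = 6.01 − 2.83 = 3.18 V; V_SD = V_S − V_D = 6.01 − 4.74 = 1.27 V.
V_ov = V_SG − |V_th| = 3.18 − 0.75 = 2.43 V.
Since V_SD = 1.27 V < V_ov = 2.43 V, the device is in the triode region.
I_D = k_p [V_ov · V_SD − ½ V_SD²] = 4.44 × [2.43 × 1.27 − 0.5 × 1.27²] = 10.1 mA.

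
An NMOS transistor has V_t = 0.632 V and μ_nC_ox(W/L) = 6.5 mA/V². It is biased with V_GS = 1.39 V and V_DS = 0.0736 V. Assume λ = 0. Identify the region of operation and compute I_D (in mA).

Triode; I_D = 0.345 mA

V_ov = V_GS − V_t = 1.39 − 0.632 = 0.758 V.
Since V_DS = 0.0736 V < V_ov = 0.758 V, the device is in the triode region.
I_D = k_n [V_ov · V_DS − ½ V_DS²] = 6.5 × [0.758 × 0.0736 − 0.5 × 0.0736²] = 0.345 mA.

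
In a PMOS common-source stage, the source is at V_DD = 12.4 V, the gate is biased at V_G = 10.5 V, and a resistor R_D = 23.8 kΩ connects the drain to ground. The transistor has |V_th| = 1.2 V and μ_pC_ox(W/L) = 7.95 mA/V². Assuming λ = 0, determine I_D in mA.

V_SG = V_DD − V_G = 12.4 − 10.5 = 1.9 V, so V_ov = 1.9 − 1.2 = 0.7 V.
Assume saturation: I_D = ½ k_p V_ov² = 0.5 × 7.95 × 0.7² = 1.95 mA, giving V_SD = V_DD − I_D R_D = 12.4 − 1.95 × 23.8 = -34 V.
But -34 V < V_ov = 0.7 V, so the device is actually in triode.
In triode I_D = k_p[V_ov V_SD − ½ V_SD²] and I_D = (V_DD − V_SD)/R_D. Equating: 94.6 V_SD² − 133.4 V_SD + 12.4 = 0, giving V_SD = 0.1 V (the root below V_ov).
I_D = (12.4 − 0.1) / 23.8 = 0.517 mA.

I_D = 0.517 mA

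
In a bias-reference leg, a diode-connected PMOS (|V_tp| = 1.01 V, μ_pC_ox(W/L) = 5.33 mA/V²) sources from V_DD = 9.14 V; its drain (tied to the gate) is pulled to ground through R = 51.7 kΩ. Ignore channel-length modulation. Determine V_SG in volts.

V_SG = 1.25 V

With gate tied to drain, V_SG = V_SD ≥ V_SG − |V_tp|, so the device is in saturation.
KCL at the drain: ½ k_p (V_SG − |V_tp|)² = (V_DD − V_SG)/R.
Let x = V_SG − 1.01. Then 138 x² + x − 8.13 = 0, giving x = 0.239 V (positive root), so V_SG = 1.25 V.
I_D = (V_DD − V_SG)/R = (9.14 − 1.25) / 51.7 = 0.153 mA.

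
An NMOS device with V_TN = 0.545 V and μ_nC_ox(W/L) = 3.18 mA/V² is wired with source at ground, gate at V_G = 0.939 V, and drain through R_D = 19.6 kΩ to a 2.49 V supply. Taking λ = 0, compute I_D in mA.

V_GS = V_G = 0.939 V, so V_ov = 0.939 − 0.545 = 0.394 V.
Assume saturation: I_D = ½ k_n V_ov² = 0.5 × 3.18 × 0.394² = 0.247 mA, giving V_DS = V_DD − I_D R_D = 2.49 − 0.247 × 19.6 = -2.35 V.
But -2.35 V < V_ov = 0.394 V, so the device is actually in triode.
In triode I_D = k_n[V_ov V_DS − ½ V_DS²] and I_D = (V_DD − V_DS)/R_D. Equating: 31.2 V_DS² − 25.56 V_DS + 2.49 = 0, giving V_DS = 0.113 V (the root below V_ov).
I_D = (2.49 − 0.113) / 19.6 = 0.121 mA.

I_D = 0.121 mA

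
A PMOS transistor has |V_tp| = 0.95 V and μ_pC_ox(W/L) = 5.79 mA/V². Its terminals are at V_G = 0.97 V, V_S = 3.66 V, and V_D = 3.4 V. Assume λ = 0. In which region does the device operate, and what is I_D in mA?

V_SG = V_S − V_G = 3.66 − 0.97 = 2.69 V; V_SD = V_S − V_D = 3.66 − 3.4 = 0.26 V.
V_ov = V_SG − |V_tp| = 2.69 − 0.95 = 1.74 V.
Since V_SD = 0.26 V < V_ov = 1.74 V, the device is in the triode region.
I_D = k_p [V_ov · V_SD − ½ V_SD²] = 5.79 × [1.74 × 0.26 − 0.5 × 0.26²] = 2.42 mA.

Triode; I_D = 2.42 mA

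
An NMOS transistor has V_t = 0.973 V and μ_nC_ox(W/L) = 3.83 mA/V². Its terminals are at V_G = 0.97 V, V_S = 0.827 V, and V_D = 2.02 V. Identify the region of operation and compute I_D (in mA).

V_GS = V_G − V_S = 0.97 − 0.827 = 0.143 V; V_DS = V_D − V_S = 2.02 − 0.827 = 1.19 V.
V_GS = 0.143 V < V_t = 0.973 V, so the transistor is in cutoff.

Cutoff; I_D = 0 mA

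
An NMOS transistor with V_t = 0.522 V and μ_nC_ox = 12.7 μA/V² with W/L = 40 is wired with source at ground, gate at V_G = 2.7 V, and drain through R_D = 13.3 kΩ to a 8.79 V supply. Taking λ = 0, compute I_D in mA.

V_GS = V_G = 2.7 V, so V_ov = 2.7 − 0.522 = 2.18 V.
k_n = μ_nC_ox · (W/L) = 0.508 mA/V².
Assume saturation: I_D = ½ k_n V_ov² = 0.5 × 0.508 × 2.18² = 1.2 mA, giving V_DS = V_DD − I_D R_D = 8.79 − 1.2 × 13.3 = -7.24 V.
But -7.24 V < V_ov = 2.18 V, so the device is actually in triode.
In triode I_D = k_n[V_ov V_DS − ½ V_DS²] and I_D = (V_DD − V_DS)/R_D. Equating: 3.38 V_DS² − 15.72 V_DS + 8.79 = 0, giving V_DS = 0.65 V (the root below V_ov).
I_D = (8.79 − 0.65) / 13.3 = 0.612 mA.

I_D = 0.612 mA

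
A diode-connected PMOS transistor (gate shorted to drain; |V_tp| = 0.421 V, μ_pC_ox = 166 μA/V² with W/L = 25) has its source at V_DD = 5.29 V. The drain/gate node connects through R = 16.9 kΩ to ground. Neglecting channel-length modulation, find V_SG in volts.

V_SG = 0.780 V

With gate tied to drain, V_SG = V_SD ≥ V_SG − |V_tp|, so the device is in saturation.
k_p = μ_pC_ox · (W/L) = 4.15 mA/V².
KCL at the drain: ½ k_p (V_SG − |V_tp|)² = (V_DD − V_SG)/R.
Let x = V_SG − 0.421. Then 35.1 x² + x − 4.869 = 0, giving x = 0.359 V (positive root), so V_SG = 0.78 V.
I_D = (V_DD − V_SG)/R = (5.29 − 0.78) / 16.9 = 0.267 mA.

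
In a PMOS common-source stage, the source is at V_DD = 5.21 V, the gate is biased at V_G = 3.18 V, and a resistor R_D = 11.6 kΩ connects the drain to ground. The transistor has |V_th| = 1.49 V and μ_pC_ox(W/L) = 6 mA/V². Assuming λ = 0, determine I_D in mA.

V_SG = V_DD − V_G = 5.21 − 3.18 = 2.03 V, so V_ov = 2.03 − 1.49 = 0.54 V.
Assume saturation: I_D = ½ k_p V_ov² = 0.5 × 6 × 0.54² = 0.875 mA, giving V_SD = V_DD − I_D R_D = 5.21 − 0.875 × 11.6 = -4.94 V.
But -4.94 V < V_ov = 0.54 V, so the device is actually in triode.
In triode I_D = k_p[V_ov V_SD − ½ V_SD²] and I_D = (V_DD − V_SD)/R_D. Equating: 34.8 V_SD² − 38.58 V_SD + 5.21 = 0, giving V_SD = 0.157 V (the root below V_ov).
I_D = (5.21 − 0.157) / 11.6 = 0.436 mA.

I_D = 0.436 mA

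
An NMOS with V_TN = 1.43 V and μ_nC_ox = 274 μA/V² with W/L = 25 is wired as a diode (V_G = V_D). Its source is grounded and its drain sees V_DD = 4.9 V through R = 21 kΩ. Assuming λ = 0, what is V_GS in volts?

With gate tied to drain, V_GS = V_DS ≥ V_GS − V_TN, so the device is in saturation.
k_n = μ_nC_ox · (W/L) = 6.85 mA/V².
KCL at the drain: ½ k_n (V_GS − V_TN)² = (V_DD − V_GS)/R.
Let x = V_GS − 1.43. Then 71.9 x² + x − 3.47 = 0, giving x = 0.213 V (positive root), so V_GS = 1.64 V.
I_D = (V_DD − V_GS)/R = (4.9 − 1.64) / 21 = 0.155 mA.

V_GS = 1.64 V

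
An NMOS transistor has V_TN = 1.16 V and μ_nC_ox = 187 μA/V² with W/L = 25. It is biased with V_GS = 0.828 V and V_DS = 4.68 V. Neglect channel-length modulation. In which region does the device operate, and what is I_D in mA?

Cutoff; I_D = 0 mA

V_GS = 0.828 V < V_TN = 1.16 V, so the transistor is in cutoff.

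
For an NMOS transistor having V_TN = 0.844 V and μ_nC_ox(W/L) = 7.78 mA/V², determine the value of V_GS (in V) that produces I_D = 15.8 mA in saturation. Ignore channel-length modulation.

V_GS = 2.86 V

In saturation I_D = ½ k_n (V_GS − V_TN)², so V_GS − V_TN = √(2 I_D / k_n) = √(2 × 15.8 / 7.78) = 2.02 V.
V_GS = 0.844 + 2.02 = 2.86 V.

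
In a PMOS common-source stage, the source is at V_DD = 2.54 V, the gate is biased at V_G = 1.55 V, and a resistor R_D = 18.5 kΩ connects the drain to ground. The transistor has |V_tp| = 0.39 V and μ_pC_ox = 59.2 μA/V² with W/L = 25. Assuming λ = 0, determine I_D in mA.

V_SG = V_DD − V_G = 2.54 − 1.55 = 0.99 V, so V_ov = 0.99 − 0.39 = 0.6 V.
k_p = μ_pC_ox · (W/L) = 1.48 mA/V².
Assume saturation: I_D = ½ k_p V_ov² = 0.5 × 1.48 × 0.6² = 0.266 mA, giving V_SD = V_DD − I_D R_D = 2.54 − 0.266 × 18.5 = -2.39 V.
But -2.39 V < V_ov = 0.6 V, so the device is actually in triode.
In triode I_D = k_p[V_ov V_SD − ½ V_SD²] and I_D = (V_DD − V_SD)/R_D. Equating: 13.7 V_SD² − 17.43 V_SD + 2.54 = 0, giving V_SD = 0.168 V (the root below V_ov).
I_D = (2.54 − 0.168) / 18.5 = 0.128 mA.

I_D = 0.128 mA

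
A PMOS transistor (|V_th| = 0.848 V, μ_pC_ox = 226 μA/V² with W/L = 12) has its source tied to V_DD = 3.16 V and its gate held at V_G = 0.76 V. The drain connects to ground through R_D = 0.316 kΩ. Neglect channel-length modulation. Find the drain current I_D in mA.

I_D = 3.27 mA

V_SG = V_DD − V_G = 3.16 − 0.76 = 2.4 V, so V_ov = 2.4 − 0.848 = 1.55 V.
k_p = μ_pC_ox · (W/L) = 2.712 mA/V².
Assume saturation: I_D = ½ k_p V_ov² = 0.5 × 2.712 × 1.55² = 3.27 mA, giving V_SD = V_DD − I_D R_D = 3.16 − 3.27 × 0.316 = 2.13 V.
V_SD = 2.13 V ≥ V_ov = 1.55 V, confirming saturation.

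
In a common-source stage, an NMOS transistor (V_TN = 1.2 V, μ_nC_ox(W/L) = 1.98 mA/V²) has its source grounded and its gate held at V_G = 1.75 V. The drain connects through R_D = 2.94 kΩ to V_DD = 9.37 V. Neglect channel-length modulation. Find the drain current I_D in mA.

V_GS = V_G = 1.75 V, so V_ov = 1.75 − 1.2 = 0.55 V.
Assume saturation: I_D = ½ k_n V_ov² = 0.5 × 1.98 × 0.55² = 0.299 mA, giving V_DS = V_DD − I_D R_D = 9.37 − 0.299 × 2.94 = 8.49 V.
V_DS = 8.49 V ≥ V_ov = 0.55 V, confirming saturation.

I_D = 0.299 mA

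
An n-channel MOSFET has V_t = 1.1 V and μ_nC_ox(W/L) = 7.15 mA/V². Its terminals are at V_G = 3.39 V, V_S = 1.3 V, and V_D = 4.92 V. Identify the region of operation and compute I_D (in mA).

V_GS = V_G − V_S = 3.39 − 1.3 = 2.09 V; V_DS = V_D − V_S = 4.92 − 1.3 = 3.62 V.
V_ov = V_GS − V_t = 2.09 − 1.1 = 0.99 V.
Since V_DS = 3.62 V ≥ V_ov = 0.99 V, the device is in saturation.
I_D = ½ k_n V_ov² = 0.5 × 7.15 × 0.99² = 3.5 mA.

Saturation; I_D = 3.50 mA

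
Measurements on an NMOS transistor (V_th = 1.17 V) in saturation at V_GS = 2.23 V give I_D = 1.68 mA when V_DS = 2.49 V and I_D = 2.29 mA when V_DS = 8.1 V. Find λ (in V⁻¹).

With V_GS fixed, I_D ∝ (1 + λ V_DS) in saturation, so I_D2/I_D1 = (1 + λ V_DS2)/(1 + λ V_DS1).
2.29/1.68 = 1.363 = (1 + 8.1 λ)/(1 + 2.49 λ).
Solving: λ (I_D1 V_DS2 − I_D2 V_DS1) = I_D2 − I_D1, so λ = (2.29 − 1.68) / (1.68 × 8.1 − 2.29 × 2.49) = 0.61 / 7.91 = 0.0772 V⁻¹.

λ = 0.0772 V⁻¹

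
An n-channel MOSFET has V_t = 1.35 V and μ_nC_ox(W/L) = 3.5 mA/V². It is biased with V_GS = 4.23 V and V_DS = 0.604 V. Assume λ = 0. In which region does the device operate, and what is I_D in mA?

V_ov = V_GS − V_t = 4.23 − 1.35 = 2.88 V.
Since V_DS = 0.604 V < V_ov = 2.88 V, the device is in the triode region.
I_D = k_n [V_ov · V_DS − ½ V_DS²] = 3.5 × [2.88 × 0.604 − 0.5 × 0.604²] = 5.45 mA.

Triode; I_D = 5.45 mA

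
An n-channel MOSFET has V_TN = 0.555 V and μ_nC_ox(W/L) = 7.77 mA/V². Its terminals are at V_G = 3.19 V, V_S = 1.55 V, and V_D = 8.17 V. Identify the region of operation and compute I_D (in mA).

Saturation; I_D = 4.57 mA

V_GS = V_G − V_S = 3.19 − 1.55 = 1.64 V; V_DS = V_D − V_S = 8.17 − 1.55 = 6.62 V.
V_ov = V_GS − V_TN = 1.64 − 0.555 = 1.08 V.
Since V_DS = 6.62 V ≥ V_ov = 1.08 V, the device is in saturation.
I_D = ½ k_n V_ov² = 0.5 × 7.77 × 1.08² = 4.57 mA.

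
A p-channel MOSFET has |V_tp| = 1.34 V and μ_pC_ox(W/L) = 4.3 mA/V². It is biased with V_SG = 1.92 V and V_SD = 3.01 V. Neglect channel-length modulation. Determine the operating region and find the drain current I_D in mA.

Saturation; I_D = 0.723 mA

V_ov = V_SG − |V_tp| = 1.92 − 1.34 = 0.58 V.
Since V_SD = 3.01 V ≥ V_ov = 0.58 V, the device is in saturation.
I_D = ½ k_p V_ov² = 0.5 × 4.3 × 0.58² = 0.723 mA.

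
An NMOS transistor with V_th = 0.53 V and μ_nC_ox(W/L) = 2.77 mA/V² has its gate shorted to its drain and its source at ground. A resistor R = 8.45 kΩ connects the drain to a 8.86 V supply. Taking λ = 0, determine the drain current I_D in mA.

With gate tied to drain, V_GS = V_DS ≥ V_GS − V_th, so the device is in saturation.
KCL at the drain: ½ k_n (V_GS − V_th)² = (V_DD − V_GS)/R.
Let x = V_GS − 0.53. Then 11.7 x² + x − 8.33 = 0, giving x = 0.802 V (positive root), so V_GS = 1.33 V.
I_D = (V_DD − V_GS)/R = (8.86 − 1.33) / 8.45 = 0.891 mA.

I_D = 0.891 mA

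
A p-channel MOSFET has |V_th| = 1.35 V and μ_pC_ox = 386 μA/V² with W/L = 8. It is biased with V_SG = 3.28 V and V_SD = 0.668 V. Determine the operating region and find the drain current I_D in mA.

k_p = μ_pC_ox · (W/L) = 3.088 mA/V².
V_ov = V_SG − |V_th| = 3.28 − 1.35 = 1.93 V.
Since V_SD = 0.668 V < V_ov = 1.93 V, the device is in the triode region.
I_D = k_p [V_ov · V_SD − ½ V_SD²] = 3.088 × [1.93 × 0.668 − 0.5 × 0.668²] = 3.29 mA.

Triode; I_D = 3.29 mA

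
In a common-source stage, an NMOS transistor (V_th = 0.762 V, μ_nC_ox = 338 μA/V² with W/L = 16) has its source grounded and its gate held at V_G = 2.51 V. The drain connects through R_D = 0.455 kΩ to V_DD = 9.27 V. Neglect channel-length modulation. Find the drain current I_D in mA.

I_D = 8.26 mA

V_GS = V_G = 2.51 V, so V_ov = 2.51 − 0.762 = 1.75 V.
k_n = μ_nC_ox · (W/L) = 5.408 mA/V².
Assume saturation: I_D = ½ k_n V_ov² = 0.5 × 5.408 × 1.75² = 8.26 mA, giving V_DS = V_DD − I_D R_D = 9.27 − 8.26 × 0.455 = 5.51 V.
V_DS = 5.51 V ≥ V_ov = 1.75 V, confirming saturation.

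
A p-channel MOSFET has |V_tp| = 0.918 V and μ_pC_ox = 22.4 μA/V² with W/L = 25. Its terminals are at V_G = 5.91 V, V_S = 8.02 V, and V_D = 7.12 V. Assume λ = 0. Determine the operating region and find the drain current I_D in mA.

V_SG = V_S − V_G = 8.02 − 5.91 = 2.11 V; V_SD = V_S − V_D = 8.02 − 7.12 = 0.9 V.
k_p = μ_pC_ox · (W/L) = 0.56 mA/V².
V_ov = V_SG − |V_tp| = 2.11 − 0.918 = 1.19 V.
Since V_SD = 0.9 V < V_ov = 1.19 V, the device is in the triode region.
I_D = k_p [V_ov · V_SD − ½ V_SD²] = 0.56 × [1.19 × 0.9 − 0.5 × 0.9²] = 0.374 mA.

Triode; I_D = 0.374 mA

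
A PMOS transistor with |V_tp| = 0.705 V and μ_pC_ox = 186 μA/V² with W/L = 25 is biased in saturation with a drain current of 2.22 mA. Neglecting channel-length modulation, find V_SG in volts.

V_SG = 1.68 V

k_p = μ_pC_ox · (W/L) = 4.65 mA/V².
In saturation I_D = ½ k_p (V_SG − |V_tp|)², so V_SG − |V_tp| = √(2 I_D / k_p) = √(2 × 2.22 / 4.65) = 0.977 V.
V_SG = 0.705 + 0.977 = 1.68 V.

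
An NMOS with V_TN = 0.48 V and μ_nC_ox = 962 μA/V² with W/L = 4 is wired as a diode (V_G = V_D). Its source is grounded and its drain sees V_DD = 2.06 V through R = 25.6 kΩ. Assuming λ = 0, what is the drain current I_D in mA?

With gate tied to drain, V_GS = V_DS ≥ V_GS − V_TN, so the device is in saturation.
k_n = μ_nC_ox · (W/L) = 3.848 mA/V².
KCL at the drain: ½ k_n (V_GS − V_TN)² = (V_DD − V_GS)/R.
Let x = V_GS − 0.48. Then 49.3 x² + x − 1.58 = 0, giving x = 0.169 V (positive root), so V_GS = 0.649 V.
I_D = (V_DD − V_GS)/R = (2.06 − 0.649) / 25.6 = 0.0551 mA.

I_D = 0.0551 mA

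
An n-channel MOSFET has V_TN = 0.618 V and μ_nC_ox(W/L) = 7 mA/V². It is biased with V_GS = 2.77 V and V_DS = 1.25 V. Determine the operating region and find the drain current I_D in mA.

Triode; I_D = 13.4 mA

V_ov = V_GS − V_TN = 2.77 − 0.618 = 2.15 V.
Since V_DS = 1.25 V < V_ov = 2.15 V, the device is in the triode region.
I_D = k_n [V_ov · V_DS − ½ V_DS²] = 7 × [2.15 × 1.25 − 0.5 × 1.25²] = 13.4 mA.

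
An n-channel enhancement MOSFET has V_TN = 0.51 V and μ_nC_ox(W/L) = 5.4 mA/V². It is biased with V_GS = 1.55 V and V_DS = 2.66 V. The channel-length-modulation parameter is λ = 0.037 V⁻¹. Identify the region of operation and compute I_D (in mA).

V_ov = V_GS − V_TN = 1.55 − 0.51 = 1.04 V.
Since V_DS = 2.66 V ≥ V_ov = 1.04 V, the device is in saturation.
I_D = ½ k_n V_ov² (1 + λ V_DS) = 0.5 × 5.4 × 1.04² × (1 + 0.037 × 2.66) = 3.21 mA.

Saturation; I_D = 3.21 mA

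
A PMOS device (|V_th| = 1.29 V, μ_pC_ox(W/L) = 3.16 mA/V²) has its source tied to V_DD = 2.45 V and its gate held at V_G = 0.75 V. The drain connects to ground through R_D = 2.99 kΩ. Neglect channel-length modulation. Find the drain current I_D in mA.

V_SG = V_DD − V_G = 2.45 − 0.75 = 1.7 V, so V_ov = 1.7 − 1.29 = 0.41 V.
Assume saturation: I_D = ½ k_p V_ov² = 0.5 × 3.16 × 0.41² = 0.266 mA, giving V_SD = V_DD − I_D R_D = 2.45 − 0.266 × 2.99 = 1.66 V.
V_SD = 1.66 V ≥ V_ov = 0.41 V, confirming saturation.

I_D = 0.266 mA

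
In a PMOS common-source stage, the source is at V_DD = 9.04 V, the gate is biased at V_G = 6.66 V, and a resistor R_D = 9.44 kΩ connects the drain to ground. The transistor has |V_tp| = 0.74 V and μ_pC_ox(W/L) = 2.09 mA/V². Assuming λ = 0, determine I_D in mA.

V_SG = V_DD − V_G = 9.04 − 6.66 = 2.38 V, so V_ov = 2.38 − 0.74 = 1.64 V.
Assume saturation: I_D = ½ k_p V_ov² = 0.5 × 2.09 × 1.64² = 2.81 mA, giving V_SD = V_DD − I_D R_D = 9.04 − 2.81 × 9.44 = -17.5 V.
But -17.5 V < V_ov = 1.64 V, so the device is actually in triode.
In triode I_D = k_p[V_ov V_SD − ½ V_SD²] and I_D = (V_DD − V_SD)/R_D. Equating: 9.86 V_SD² − 33.36 V_SD + 9.04 = 0, giving V_SD = 0.297 V (the root below V_ov).
I_D = (9.04 − 0.297) / 9.44 = 0.926 mA.

I_D = 0.926 mA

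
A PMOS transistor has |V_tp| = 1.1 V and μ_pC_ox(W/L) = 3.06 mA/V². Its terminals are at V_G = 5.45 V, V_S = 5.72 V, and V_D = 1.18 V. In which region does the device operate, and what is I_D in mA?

Cutoff; I_D = 0 mA

V_SG = V_S − V_G = 5.72 − 5.45 = 0.27 V; V_SD = V_S − V_D = 5.72 − 1.18 = 4.54 V.
V_SG = 0.27 V < |V_tp| = 1.1 V, so the transistor is in cutoff.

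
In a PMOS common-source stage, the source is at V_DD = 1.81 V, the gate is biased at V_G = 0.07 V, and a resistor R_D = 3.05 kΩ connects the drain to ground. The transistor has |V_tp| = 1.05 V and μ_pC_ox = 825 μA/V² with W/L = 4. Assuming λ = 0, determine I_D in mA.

V_SG = V_DD − V_G = 1.81 − 0.07 = 1.74 V, so V_ov = 1.74 − 1.05 = 0.69 V.
k_p = μ_pC_ox · (W/L) = 3.3 mA/V².
Assume saturation: I_D = ½ k_p V_ov² = 0.5 × 3.3 × 0.69² = 0.786 mA, giving V_SD = V_DD − I_D R_D = 1.81 − 0.786 × 3.05 = -0.586 V.
But -0.586 V < V_ov = 0.69 V, so the device is actually in triode.
In triode I_D = k_p[V_ov V_SD − ½ V_SD²] and I_D = (V_DD − V_SD)/R_D. Equating: 5.03 V_SD² − 7.945 V_SD + 1.81 = 0, giving V_SD = 0.276 V (the root below V_ov).
I_D = (1.81 − 0.276) / 3.05 = 0.503 mA.

I_D = 0.503 mA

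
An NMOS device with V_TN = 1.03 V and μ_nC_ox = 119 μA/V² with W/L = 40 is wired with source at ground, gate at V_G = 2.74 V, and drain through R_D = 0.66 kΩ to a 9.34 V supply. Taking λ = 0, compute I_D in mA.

I_D = 6.96 mA

V_GS = V_G = 2.74 V, so V_ov = 2.74 − 1.03 = 1.71 V.
k_n = μ_nC_ox · (W/L) = 4.76 mA/V².
Assume saturation: I_D = ½ k_n V_ov² = 0.5 × 4.76 × 1.71² = 6.96 mA, giving V_DS = V_DD − I_D R_D = 9.34 − 6.96 × 0.66 = 4.75 V.
V_DS = 4.75 V ≥ V_ov = 1.71 V, confirming saturation.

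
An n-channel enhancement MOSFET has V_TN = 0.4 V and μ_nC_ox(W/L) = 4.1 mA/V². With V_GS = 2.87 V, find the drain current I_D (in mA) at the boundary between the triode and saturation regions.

At the boundary V_DS = V_ov = V_GS − V_TN = 2.87 − 0.4 = 2.47 V.
I_D = ½ k_n V_ov² = 0.5 × 4.1 × 2.47² = 12.5 mA.

I_D = 12.5 mA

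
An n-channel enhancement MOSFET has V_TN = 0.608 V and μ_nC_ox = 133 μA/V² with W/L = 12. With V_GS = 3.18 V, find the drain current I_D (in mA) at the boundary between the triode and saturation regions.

At the boundary V_DS = V_ov = V_GS − V_TN = 3.18 − 0.608 = 2.57 V.
k_n = μ_nC_ox · (W/L) = 1.596 mA/V².
I_D = ½ k_n V_ov² = 0.5 × 1.596 × 2.57² = 5.28 mA.

I_D = 5.28 mA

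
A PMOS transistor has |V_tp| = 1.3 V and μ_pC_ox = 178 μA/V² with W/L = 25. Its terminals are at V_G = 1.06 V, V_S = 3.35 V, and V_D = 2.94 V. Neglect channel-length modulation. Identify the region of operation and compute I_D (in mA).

Triode; I_D = 1.43 mA

V_SG = V_S − V_G = 3.35 − 1.06 = 2.29 V; V_SD = V_S − V_D = 3.35 − 2.94 = 0.41 V.
k_p = μ_pC_ox · (W/L) = 4.45 mA/V².
V_ov = V_SG − |V_tp| = 2.29 − 1.3 = 0.99 V.
Since V_SD = 0.41 V < V_ov = 0.99 V, the device is in the triode region.
I_D = k_p [V_ov · V_SD − ½ V_SD²] = 4.45 × [0.99 × 0.41 − 0.5 × 0.41²] = 1.43 mA.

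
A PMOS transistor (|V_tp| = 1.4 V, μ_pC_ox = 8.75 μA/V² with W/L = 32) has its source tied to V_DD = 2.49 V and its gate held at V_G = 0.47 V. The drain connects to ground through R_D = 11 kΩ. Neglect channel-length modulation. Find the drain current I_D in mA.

I_D = 0.0538 mA

V_SG = V_DD − V_G = 2.49 − 0.47 = 2.02 V, so V_ov = 2.02 − 1.4 = 0.62 V.
k_p = μ_pC_ox · (W/L) = 0.28 mA/V².
Assume saturation: I_D = ½ k_p V_ov² = 0.5 × 0.28 × 0.62² = 0.0538 mA, giving V_SD = V_DD − I_D R_D = 2.49 − 0.0538 × 11 = 1.9 V.
V_SD = 1.9 V ≥ V_ov = 0.62 V, confirming saturation.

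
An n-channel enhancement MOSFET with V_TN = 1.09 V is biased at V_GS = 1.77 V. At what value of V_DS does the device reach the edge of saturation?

V_DS,sat = 0.680 V

The boundary between triode and saturation is V_DS = V_GS − V_TN = V_ov.
V_ov = 1.77 − 1.09 = 0.68 V.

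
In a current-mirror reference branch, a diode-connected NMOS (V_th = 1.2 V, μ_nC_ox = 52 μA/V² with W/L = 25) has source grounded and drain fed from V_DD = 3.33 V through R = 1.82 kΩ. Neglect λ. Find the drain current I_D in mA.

I_D = 0.630 mA

With gate tied to drain, V_GS = V_DS ≥ V_GS − V_th, so the device is in saturation.
k_n = μ_nC_ox · (W/L) = 1.3 mA/V².
KCL at the drain: ½ k_n (V_GS − V_th)² = (V_DD − V_GS)/R.
Let x = V_GS − 1.2. Then 1.18 x² + x − 2.13 = 0, giving x = 0.984 V (positive root), so V_GS = 2.18 V.
I_D = (V_DD − V_GS)/R = (3.33 − 2.18) / 1.82 = 0.63 mA.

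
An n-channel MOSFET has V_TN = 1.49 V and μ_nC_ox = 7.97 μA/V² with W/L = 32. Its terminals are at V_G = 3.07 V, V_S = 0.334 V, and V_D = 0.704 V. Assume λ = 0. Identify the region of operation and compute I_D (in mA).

Triode; I_D = 0.100 mA

V_GS = V_G − V_S = 3.07 − 0.334 = 2.74 V; V_DS = V_D − V_S = 0.704 − 0.334 = 0.37 V.
k_n = μ_nC_ox · (W/L) = 0.255 mA/V².
V_ov = V_GS − V_TN = 2.74 − 1.49 = 1.25 V.
Since V_DS = 0.37 V < V_ov = 1.25 V, the device is in the triode region.
I_D = k_n [V_ov · V_DS − ½ V_DS²] = 0.255 × [1.25 × 0.37 − 0.5 × 0.37²] = 0.1 mA.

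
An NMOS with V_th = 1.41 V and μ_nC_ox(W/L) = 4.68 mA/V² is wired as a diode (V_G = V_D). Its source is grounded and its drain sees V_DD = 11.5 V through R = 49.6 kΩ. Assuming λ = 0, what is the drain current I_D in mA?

With gate tied to drain, V_GS = V_DS ≥ V_GS − V_th, so the device is in saturation.
KCL at the drain: ½ k_n (V_GS − V_th)² = (V_DD − V_GS)/R.
Let x = V_GS − 1.41. Then 116 x² + x − 10.09 = 0, giving x = 0.291 V (positive root), so V_GS = 1.7 V.
I_D = (V_DD − V_GS)/R = (11.5 − 1.7) / 49.6 = 0.198 mA.

I_D = 0.198 mA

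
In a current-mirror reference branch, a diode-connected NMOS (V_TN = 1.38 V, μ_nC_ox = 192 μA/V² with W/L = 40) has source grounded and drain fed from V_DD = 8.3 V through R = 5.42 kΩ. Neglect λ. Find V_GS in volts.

With gate tied to drain, V_GS = V_DS ≥ V_GS − V_TN, so the device is in saturation.
k_n = μ_nC_ox · (W/L) = 7.68 mA/V².
KCL at the drain: ½ k_n (V_GS − V_TN)² = (V_DD − V_GS)/R.
Let x = V_GS − 1.38. Then 20.8 x² + x − 6.92 = 0, giving x = 0.553 V (positive root), so V_GS = 1.93 V.
I_D = (V_DD − V_GS)/R = (8.3 − 1.93) / 5.42 = 1.17 mA.

V_GS = 1.93 V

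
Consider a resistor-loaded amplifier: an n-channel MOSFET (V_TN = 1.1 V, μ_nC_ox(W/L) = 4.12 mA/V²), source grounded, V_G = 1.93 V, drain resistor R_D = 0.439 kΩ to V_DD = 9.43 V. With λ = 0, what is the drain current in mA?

V_GS = V_G = 1.93 V, so V_ov = 1.93 − 1.1 = 0.83 V.
Assume saturation: I_D = ½ k_n V_ov² = 0.5 × 4.12 × 0.83² = 1.42 mA, giving V_DS = V_DD − I_D R_D = 9.43 − 1.42 × 0.439 = 8.81 V.
V_DS = 8.81 V ≥ V_ov = 0.83 V, confirming saturation.

I_D = 1.42 mA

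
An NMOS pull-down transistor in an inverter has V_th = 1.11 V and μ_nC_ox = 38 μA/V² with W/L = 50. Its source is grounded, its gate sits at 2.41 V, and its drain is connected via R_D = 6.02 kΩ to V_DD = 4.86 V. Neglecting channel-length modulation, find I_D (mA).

I_D = 0.749 mA

V_GS = V_G = 2.41 V, so V_ov = 2.41 − 1.11 = 1.3 V.
k_n = μ_nC_ox · (W/L) = 1.9 mA/V².
Assume saturation: I_D = ½ k_n V_ov² = 0.5 × 1.9 × 1.3² = 1.61 mA, giving V_DS = V_DD − I_D R_D = 4.86 − 1.61 × 6.02 = -4.81 V.
But -4.81 V < V_ov = 1.3 V, so the device is actually in triode.
In triode I_D = k_n[V_ov V_DS − ½ V_DS²] and I_D = (V_DD − V_DS)/R_D. Equating: 5.72 V_DS² − 15.87 V_DS + 4.86 = 0, giving V_DS = 0.351 V (the root below V_ov).
I_D = (4.86 − 0.351) / 6.02 = 0.749 mA.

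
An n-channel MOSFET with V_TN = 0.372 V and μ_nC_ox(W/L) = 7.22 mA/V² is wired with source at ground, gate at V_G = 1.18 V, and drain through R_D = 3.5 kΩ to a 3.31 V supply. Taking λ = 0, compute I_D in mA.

I_D = 0.897 mA

V_GS = V_G = 1.18 V, so V_ov = 1.18 − 0.372 = 0.808 V.
Assume saturation: I_D = ½ k_n V_ov² = 0.5 × 7.22 × 0.808² = 2.36 mA, giving V_DS = V_DD − I_D R_D = 3.31 − 2.36 × 3.5 = -4.94 V.
But -4.94 V < V_ov = 0.808 V, so the device is actually in triode.
In triode I_D = k_n[V_ov V_DS − ½ V_DS²] and I_D = (V_DD − V_DS)/R_D. Equating: 12.6 V_DS² − 21.42 V_DS + 3.31 = 0, giving V_DS = 0.172 V (the root below V_ov).
I_D = (3.31 − 0.172) / 3.5 = 0.897 mA.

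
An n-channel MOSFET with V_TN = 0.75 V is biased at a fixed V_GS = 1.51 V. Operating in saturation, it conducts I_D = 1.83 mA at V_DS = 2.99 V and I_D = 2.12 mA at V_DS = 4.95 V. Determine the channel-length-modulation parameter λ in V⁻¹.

λ = 0.107 V⁻¹

With V_GS fixed, I_D ∝ (1 + λ V_DS) in saturation, so I_D2/I_D1 = (1 + λ V_DS2)/(1 + λ V_DS1).
2.12/1.83 = 1.158 = (1 + 4.95 λ)/(1 + 2.99 λ).
Solving: λ (I_D1 V_DS2 − I_D2 V_DS1) = I_D2 − I_D1, so λ = (2.12 − 1.83) / (1.83 × 4.95 − 2.12 × 2.99) = 0.29 / 2.72 = 0.107 V⁻¹.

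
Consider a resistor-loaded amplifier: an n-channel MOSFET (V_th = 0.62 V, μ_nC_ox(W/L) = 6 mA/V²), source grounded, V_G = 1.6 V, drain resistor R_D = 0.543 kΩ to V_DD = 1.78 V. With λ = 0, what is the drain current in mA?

V_GS = V_G = 1.6 V, so V_ov = 1.6 − 0.62 = 0.98 V.
Assume saturation: I_D = ½ k_n V_ov² = 0.5 × 6 × 0.98² = 2.88 mA, giving V_DS = V_DD − I_D R_D = 1.78 − 2.88 × 0.543 = 0.216 V.
But 0.216 V < V_ov = 0.98 V, so the device is actually in triode.
In triode I_D = k_n[V_ov V_DS − ½ V_DS²] and I_D = (V_DD − V_DS)/R_D. Equating: 1.63 V_DS² − 4.193 V_DS + 1.78 = 0, giving V_DS = 0.536 V (the root below V_ov).
I_D = (1.78 − 0.536) / 0.543 = 2.29 mA.

I_D = 2.29 mA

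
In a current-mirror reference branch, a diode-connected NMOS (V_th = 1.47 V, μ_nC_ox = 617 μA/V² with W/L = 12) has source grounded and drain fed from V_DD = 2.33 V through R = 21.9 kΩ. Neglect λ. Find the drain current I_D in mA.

I_D = 0.0348 mA

With gate tied to drain, V_GS = V_DS ≥ V_GS − V_th, so the device is in saturation.
k_n = μ_nC_ox · (W/L) = 7.404 mA/V².
KCL at the drain: ½ k_n (V_GS − V_th)² = (V_DD − V_GS)/R.
Let x = V_GS − 1.47. Then 81.1 x² + x − 0.86 = 0, giving x = 0.097 V (positive root), so V_GS = 1.57 V.
I_D = (V_DD − V_GS)/R = (2.33 − 1.57) / 21.9 = 0.0348 mA.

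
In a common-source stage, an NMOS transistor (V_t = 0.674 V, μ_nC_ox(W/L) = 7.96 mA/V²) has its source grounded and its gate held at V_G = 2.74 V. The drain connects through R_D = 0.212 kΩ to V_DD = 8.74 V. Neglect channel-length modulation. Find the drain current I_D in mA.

I_D = 17.0 mA

V_GS = V_G = 2.74 V, so V_ov = 2.74 − 0.674 = 2.07 V.
Assume saturation: I_D = ½ k_n V_ov² = 0.5 × 7.96 × 2.07² = 17 mA, giving V_DS = V_DD − I_D R_D = 8.74 − 17 × 0.212 = 5.14 V.
V_DS = 5.14 V ≥ V_ov = 2.07 V, confirming saturation.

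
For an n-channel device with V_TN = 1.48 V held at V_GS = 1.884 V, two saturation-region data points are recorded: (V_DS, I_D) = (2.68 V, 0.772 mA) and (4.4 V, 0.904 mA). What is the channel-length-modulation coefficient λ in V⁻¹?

λ = 0.136 V⁻¹

With V_GS fixed, I_D ∝ (1 + λ V_DS) in saturation, so I_D2/I_D1 = (1 + λ V_DS2)/(1 + λ V_DS1).
0.904/0.772 = 1.171 = (1 + 4.4 λ)/(1 + 2.68 λ).
Solving: λ (I_D1 V_DS2 − I_D2 V_DS1) = I_D2 − I_D1, so λ = (0.904 − 0.772) / (0.772 × 4.4 − 0.904 × 2.68) = 0.132 / 0.974 = 0.136 V⁻¹.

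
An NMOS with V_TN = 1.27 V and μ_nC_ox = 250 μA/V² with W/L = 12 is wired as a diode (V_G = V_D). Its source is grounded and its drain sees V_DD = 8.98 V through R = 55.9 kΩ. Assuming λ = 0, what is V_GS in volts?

With gate tied to drain, V_GS = V_DS ≥ V_GS − V_TN, so the device is in saturation.
k_n = μ_nC_ox · (W/L) = 3 mA/V².
KCL at the drain: ½ k_n (V_GS − V_TN)² = (V_DD − V_GS)/R.
Let x = V_GS − 1.27. Then 83.8 x² + x − 7.71 = 0, giving x = 0.297 V (positive root), so V_GS = 1.57 V.
I_D = (V_DD − V_GS)/R = (8.98 − 1.57) / 55.9 = 0.133 mA.

V_GS = 1.57 V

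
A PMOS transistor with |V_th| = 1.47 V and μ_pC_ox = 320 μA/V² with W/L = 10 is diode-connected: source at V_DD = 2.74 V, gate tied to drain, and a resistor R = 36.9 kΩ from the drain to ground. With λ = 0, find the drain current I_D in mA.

I_D = 0.0307 mA

With gate tied to drain, V_SG = V_SD ≥ V_SG − |V_th|, so the device is in saturation.
k_p = μ_pC_ox · (W/L) = 3.2 mA/V².
KCL at the drain: ½ k_p (V_SG − |V_th|)² = (V_DD − V_SG)/R.
Let x = V_SG − 1.47. Then 59 x² + x − 1.27 = 0, giving x = 0.138 V (positive root), so V_SG = 1.61 V.
I_D = (V_DD − V_SG)/R = (2.74 − 1.61) / 36.9 = 0.0307 mA.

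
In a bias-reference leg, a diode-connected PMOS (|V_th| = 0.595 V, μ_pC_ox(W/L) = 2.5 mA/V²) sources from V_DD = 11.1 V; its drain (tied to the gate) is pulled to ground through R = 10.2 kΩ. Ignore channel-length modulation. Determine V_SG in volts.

With gate tied to drain, V_SG = V_SD ≥ V_SG − |V_th|, so the device is in saturation.
KCL at the drain: ½ k_p (V_SG − |V_th|)² = (V_DD − V_SG)/R.
Let x = V_SG − 0.595. Then 12.8 x² + x − 10.5 = 0, giving x = 0.869 V (positive root), so V_SG = 1.46 V.
I_D = (V_DD − V_SG)/R = (11.1 − 1.46) / 10.2 = 0.945 mA.

V_SG = 1.46 V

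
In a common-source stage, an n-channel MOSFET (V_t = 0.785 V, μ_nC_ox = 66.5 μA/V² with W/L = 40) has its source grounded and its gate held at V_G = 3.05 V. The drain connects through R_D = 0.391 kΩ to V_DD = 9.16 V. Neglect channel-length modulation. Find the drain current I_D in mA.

I_D = 6.82 mA

V_GS = V_G = 3.05 V, so V_ov = 3.05 − 0.785 = 2.26 V.
k_n = μ_nC_ox · (W/L) = 2.66 mA/V².
Assume saturation: I_D = ½ k_n V_ov² = 0.5 × 2.66 × 2.26² = 6.82 mA, giving V_DS = V_DD − I_D R_D = 9.16 − 6.82 × 0.391 = 6.49 V.
V_DS = 6.49 V ≥ V_ov = 2.26 V, confirming saturation.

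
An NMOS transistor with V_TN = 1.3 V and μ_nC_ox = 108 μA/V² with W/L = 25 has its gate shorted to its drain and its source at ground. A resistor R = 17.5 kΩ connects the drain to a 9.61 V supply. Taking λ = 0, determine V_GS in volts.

V_GS = 1.87 V

With gate tied to drain, V_GS = V_DS ≥ V_GS − V_TN, so the device is in saturation.
k_n = μ_nC_ox · (W/L) = 2.7 mA/V².
KCL at the drain: ½ k_n (V_GS − V_TN)² = (V_DD − V_GS)/R.
Let x = V_GS − 1.3. Then 23.6 x² + x − 8.31 = 0, giving x = 0.572 V (positive root), so V_GS = 1.87 V.
I_D = (V_DD − V_GS)/R = (9.61 − 1.87) / 17.5 = 0.442 mA.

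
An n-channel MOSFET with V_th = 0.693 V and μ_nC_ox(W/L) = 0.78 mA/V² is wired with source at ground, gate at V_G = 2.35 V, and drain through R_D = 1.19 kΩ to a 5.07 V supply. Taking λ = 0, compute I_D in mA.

I_D = 1.07 mA

V_GS = V_G = 2.35 V, so V_ov = 2.35 − 0.693 = 1.66 V.
Assume saturation: I_D = ½ k_n V_ov² = 0.5 × 0.78 × 1.66² = 1.07 mA, giving V_DS = V_DD − I_D R_D = 5.07 − 1.07 × 1.19 = 3.8 V.
V_DS = 3.8 V ≥ V_ov = 1.66 V, confirming saturation.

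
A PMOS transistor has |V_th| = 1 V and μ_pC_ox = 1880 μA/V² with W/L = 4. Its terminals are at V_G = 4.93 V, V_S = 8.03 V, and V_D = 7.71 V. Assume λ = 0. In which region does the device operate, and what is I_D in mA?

V_SG = V_S − V_G = 8.03 − 4.93 = 3.1 V; V_SD = V_S − V_D = 8.03 − 7.71 = 0.32 V.
k_p = μ_pC_ox · (W/L) = 7.52 mA/V².
V_ov = V_SG − |V_th| = 3.1 − 1 = 2.1 V.
Since V_SD = 0.32 V < V_ov = 2.1 V, the device is in the triode region.
I_D = k_p [V_ov · V_SD − ½ V_SD²] = 7.52 × [2.1 × 0.32 − 0.5 × 0.32²] = 4.67 mA.

Triode; I_D = 4.67 mA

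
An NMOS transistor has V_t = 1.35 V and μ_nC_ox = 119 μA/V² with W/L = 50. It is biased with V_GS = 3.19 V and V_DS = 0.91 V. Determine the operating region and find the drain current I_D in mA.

Triode; I_D = 7.50 mA

k_n = μ_nC_ox · (W/L) = 5.95 mA/V².
V_ov = V_GS − V_t = 3.19 − 1.35 = 1.84 V.
Since V_DS = 0.91 V < V_ov = 1.84 V, the device is in the triode region.
I_D = k_n [V_ov · V_DS − ½ V_DS²] = 5.95 × [1.84 × 0.91 − 0.5 × 0.91²] = 7.5 mA.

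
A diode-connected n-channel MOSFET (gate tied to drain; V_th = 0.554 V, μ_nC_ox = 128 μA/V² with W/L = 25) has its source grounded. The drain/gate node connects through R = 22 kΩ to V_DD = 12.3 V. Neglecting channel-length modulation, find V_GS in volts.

With gate tied to drain, V_GS = V_DS ≥ V_GS − V_th, so the device is in saturation.
k_n = μ_nC_ox · (W/L) = 3.2 mA/V².
KCL at the drain: ½ k_n (V_GS − V_th)² = (V_DD − V_GS)/R.
Let x = V_GS − 0.554. Then 35.2 x² + x − 11.75 = 0, giving x = 0.564 V (positive root), so V_GS = 1.12 V.
I_D = (V_DD − V_GS)/R = (12.3 − 1.12) / 22 = 0.508 mA.

V_GS = 1.12 V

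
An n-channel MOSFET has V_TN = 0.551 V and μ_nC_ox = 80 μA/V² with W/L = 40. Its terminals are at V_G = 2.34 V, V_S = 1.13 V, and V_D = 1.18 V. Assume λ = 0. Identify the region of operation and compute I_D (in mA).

V_GS = V_G − V_S = 2.34 − 1.13 = 1.21 V; V_DS = V_D − V_S = 1.18 − 1.13 = 0.05 V.
k_n = μ_nC_ox · (W/L) = 3.2 mA/V².
V_ov = V_GS − V_TN = 1.21 − 0.551 = 0.659 V.
Since V_DS = 0.05 V < V_ov = 0.659 V, the device is in the triode region.
I_D = k_n [V_ov · V_DS − ½ V_DS²] = 3.2 × [0.659 × 0.05 − 0.5 × 0.05²] = 0.101 mA.

Triode; I_D = 0.101 mA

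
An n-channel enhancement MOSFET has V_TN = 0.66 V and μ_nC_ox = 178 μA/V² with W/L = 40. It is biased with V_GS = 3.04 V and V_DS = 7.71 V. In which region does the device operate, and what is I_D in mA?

k_n = μ_nC_ox · (W/L) = 7.12 mA/V².
V_ov = V_GS − V_TN = 3.04 − 0.66 = 2.38 V.
Since V_DS = 7.71 V ≥ V_ov = 2.38 V, the device is in saturation.
I_D = ½ k_n V_ov² = 0.5 × 7.12 × 2.38² = 20.2 mA.

Saturation; I_D = 20.2 mA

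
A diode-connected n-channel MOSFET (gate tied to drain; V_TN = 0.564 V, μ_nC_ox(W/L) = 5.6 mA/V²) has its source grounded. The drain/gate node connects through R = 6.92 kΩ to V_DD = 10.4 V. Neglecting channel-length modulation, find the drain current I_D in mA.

I_D = 1.32 mA

With gate tied to drain, V_GS = V_DS ≥ V_GS − V_TN, so the device is in saturation.
KCL at the drain: ½ k_n (V_GS − V_TN)² = (V_DD − V_GS)/R.
Let x = V_GS − 0.564. Then 19.4 x² + x − 9.836 = 0, giving x = 0.687 V (positive root), so V_GS = 1.25 V.
I_D = (V_DD − V_GS)/R = (10.4 − 1.25) / 6.92 = 1.32 mA.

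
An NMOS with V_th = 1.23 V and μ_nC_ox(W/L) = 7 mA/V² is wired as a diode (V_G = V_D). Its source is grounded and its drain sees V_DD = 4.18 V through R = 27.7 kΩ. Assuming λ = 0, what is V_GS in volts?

With gate tied to drain, V_GS = V_DS ≥ V_GS − V_th, so the device is in saturation.
KCL at the drain: ½ k_n (V_GS − V_th)² = (V_DD − V_GS)/R.
Let x = V_GS − 1.23. Then 97 x² + x − 2.95 = 0, giving x = 0.169 V (positive root), so V_GS = 1.4 V.
I_D = (V_DD − V_GS)/R = (4.18 − 1.4) / 27.7 = 0.1 mA.

V_GS = 1.40 V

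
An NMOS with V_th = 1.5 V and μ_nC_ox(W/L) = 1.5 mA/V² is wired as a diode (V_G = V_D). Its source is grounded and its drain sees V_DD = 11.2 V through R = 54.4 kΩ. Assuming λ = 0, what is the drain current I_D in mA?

With gate tied to drain, V_GS = V_DS ≥ V_GS − V_th, so the device is in saturation.
KCL at the drain: ½ k_n (V_GS − V_th)² = (V_DD − V_GS)/R.
Let x = V_GS − 1.5. Then 40.8 x² + x − 9.7 = 0, giving x = 0.475 V (positive root), so V_GS = 1.98 V.
I_D = (V_DD − V_GS)/R = (11.2 − 1.98) / 54.4 = 0.17 mA.

I_D = 0.170 mA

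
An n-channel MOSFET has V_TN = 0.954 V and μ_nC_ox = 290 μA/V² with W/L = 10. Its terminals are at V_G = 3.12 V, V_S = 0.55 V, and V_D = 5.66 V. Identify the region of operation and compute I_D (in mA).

Saturation; I_D = 3.79 mA

V_GS = V_G − V_S = 3.12 − 0.55 = 2.57 V; V_DS = V_D − V_S = 5.66 − 0.55 = 5.11 V.
k_n = μ_nC_ox · (W/L) = 2.9 mA/V².
V_ov = V_GS − V_TN = 2.57 − 0.954 = 1.62 V.
Since V_DS = 5.11 V ≥ V_ov = 1.62 V, the device is in saturation.
I_D = ½ k_n V_ov² = 0.5 × 2.9 × 1.62² = 3.79 mA.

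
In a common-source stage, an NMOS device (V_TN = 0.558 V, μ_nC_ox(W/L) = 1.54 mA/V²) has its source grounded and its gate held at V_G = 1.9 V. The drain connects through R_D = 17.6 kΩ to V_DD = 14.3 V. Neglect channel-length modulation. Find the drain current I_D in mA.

V_GS = V_G = 1.9 V, so V_ov = 1.9 − 0.558 = 1.34 V.
Assume saturation: I_D = ½ k_n V_ov² = 0.5 × 1.54 × 1.34² = 1.39 mA, giving V_DS = V_DD − I_D R_D = 14.3 − 1.39 × 17.6 = -10.1 V.
But -10.1 V < V_ov = 1.34 V, so the device is actually in triode.
In triode I_D = k_n[V_ov V_DS − ½ V_DS²] and I_D = (V_DD − V_DS)/R_D. Equating: 13.6 V_DS² − 37.37 V_DS + 14.3 = 0, giving V_DS = 0.459 V (the root below V_ov).
I_D = (14.3 − 0.459) / 17.6 = 0.786 mA.

I_D = 0.786 mA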